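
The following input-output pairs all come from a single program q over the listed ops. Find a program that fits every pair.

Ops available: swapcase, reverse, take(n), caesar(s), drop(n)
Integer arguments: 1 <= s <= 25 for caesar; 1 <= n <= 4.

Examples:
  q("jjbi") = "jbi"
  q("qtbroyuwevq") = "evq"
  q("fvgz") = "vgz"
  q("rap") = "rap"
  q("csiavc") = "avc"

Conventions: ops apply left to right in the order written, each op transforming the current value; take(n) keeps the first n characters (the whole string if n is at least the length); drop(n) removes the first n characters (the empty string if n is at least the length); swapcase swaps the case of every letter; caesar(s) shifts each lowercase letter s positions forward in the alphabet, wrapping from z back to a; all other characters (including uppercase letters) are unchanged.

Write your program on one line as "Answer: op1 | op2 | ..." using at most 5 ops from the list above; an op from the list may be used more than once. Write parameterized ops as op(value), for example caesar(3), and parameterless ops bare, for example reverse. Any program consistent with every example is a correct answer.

reverse | swapcase | take(3) | swapcase | reverse

Check, running the answer program on each example:
  "jjbi" -> "ibjj" -> "IBJJ" -> "IBJ" -> "ibj" -> "jbi"
  "qtbroyuwevq" -> "qvewuyorbtq" -> "QVEWUYORBTQ" -> "QVE" -> "qve" -> "evq"
  "fvgz" -> "zgvf" -> "ZGVF" -> "ZGV" -> "zgv" -> "vgz"
  "rap" -> "par" -> "PAR" -> "PAR" -> "par" -> "rap"
  "csiavc" -> "cvaisc" -> "CVAISC" -> "CVA" -> "cva" -> "avc"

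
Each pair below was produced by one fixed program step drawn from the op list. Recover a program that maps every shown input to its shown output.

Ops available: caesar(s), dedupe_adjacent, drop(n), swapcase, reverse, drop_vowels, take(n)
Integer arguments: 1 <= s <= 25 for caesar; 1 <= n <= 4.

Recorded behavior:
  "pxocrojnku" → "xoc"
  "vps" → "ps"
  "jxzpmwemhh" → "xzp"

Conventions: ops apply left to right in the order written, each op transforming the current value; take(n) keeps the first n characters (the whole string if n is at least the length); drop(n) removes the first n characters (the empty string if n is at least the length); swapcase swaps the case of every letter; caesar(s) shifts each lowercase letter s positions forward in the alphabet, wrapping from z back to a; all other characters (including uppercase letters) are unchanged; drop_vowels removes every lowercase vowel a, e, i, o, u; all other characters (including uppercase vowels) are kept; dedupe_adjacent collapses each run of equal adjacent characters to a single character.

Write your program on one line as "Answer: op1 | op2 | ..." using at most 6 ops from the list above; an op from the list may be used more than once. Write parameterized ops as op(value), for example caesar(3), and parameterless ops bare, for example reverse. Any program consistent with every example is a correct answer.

reverse | dedupe_adjacent | reverse | drop(1) | take(3)

Check, running the answer program on each example:
  "pxocrojnku" -> "uknjorcoxp" -> "uknjorcoxp" -> "pxocrojnku" -> "xocrojnku" -> "xoc"
  "vps" -> "spv" -> "spv" -> "vps" -> "ps" -> "ps"
  "jxzpmwemhh" -> "hhmewmpzxj" -> "hmewmpzxj" -> "jxzpmwemh" -> "xzpmwemh" -> "xzp"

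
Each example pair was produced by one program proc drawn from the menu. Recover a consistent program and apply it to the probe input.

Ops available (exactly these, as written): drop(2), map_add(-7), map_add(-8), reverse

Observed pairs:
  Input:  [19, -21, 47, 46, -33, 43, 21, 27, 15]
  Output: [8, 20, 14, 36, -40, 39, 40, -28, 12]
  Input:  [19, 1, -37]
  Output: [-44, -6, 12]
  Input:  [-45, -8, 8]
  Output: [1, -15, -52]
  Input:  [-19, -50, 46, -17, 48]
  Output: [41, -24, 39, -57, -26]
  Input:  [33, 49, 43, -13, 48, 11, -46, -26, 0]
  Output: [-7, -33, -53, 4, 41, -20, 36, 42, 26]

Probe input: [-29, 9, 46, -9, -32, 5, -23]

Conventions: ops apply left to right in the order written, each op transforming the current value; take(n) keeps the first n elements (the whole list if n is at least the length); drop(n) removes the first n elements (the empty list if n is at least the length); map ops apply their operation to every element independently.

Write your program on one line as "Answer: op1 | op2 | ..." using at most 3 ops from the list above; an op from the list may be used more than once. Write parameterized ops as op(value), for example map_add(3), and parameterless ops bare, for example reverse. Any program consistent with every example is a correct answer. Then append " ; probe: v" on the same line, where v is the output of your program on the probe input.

reverse | map_add(-7) ; probe: [-30, -2, -39, -16, 39, 2, -36]

Check, running the answer program on each example:
  [19, -21, 47, 46, -33, 43, 21, 27, 15] -> [15, 27, 21, 43, -33, 46, 47, -21, 19] -> [8, 20, 14, 36, -40, 39, 40, -28, 12]
  [19, 1, -37] -> [-37, 1, 19] -> [-44, -6, 12]
  [-45, -8, 8] -> [8, -8, -45] -> [1, -15, -52]
  [-19, -50, 46, -17, 48] -> [48, -17, 46, -50, -19] -> [41, -24, 39, -57, -26]
  [33, 49, 43, -13, 48, 11, -46, -26, 0] -> [0, -26, -46, 11, 48, -13, 43, 49, 33] -> [-7, -33, -53, 4, 41, -20, 36, 42, 26]
  probe: [-29, 9, 46, -9, -32, 5, -23] -> [-23, 5, -32, -9, 46, 9, -29] -> [-30, -2, -39, -16, 39, 2, -36]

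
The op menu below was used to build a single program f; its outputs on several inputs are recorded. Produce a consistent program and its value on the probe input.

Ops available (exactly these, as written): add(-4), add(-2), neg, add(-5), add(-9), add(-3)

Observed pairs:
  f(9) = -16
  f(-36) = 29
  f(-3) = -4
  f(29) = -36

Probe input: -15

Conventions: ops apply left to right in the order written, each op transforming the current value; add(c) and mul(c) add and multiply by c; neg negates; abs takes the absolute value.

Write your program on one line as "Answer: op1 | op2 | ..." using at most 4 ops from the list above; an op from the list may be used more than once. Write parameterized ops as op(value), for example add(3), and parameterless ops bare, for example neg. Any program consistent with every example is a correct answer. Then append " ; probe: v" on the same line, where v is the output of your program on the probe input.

neg | add(-4) | add(-3) ; probe: 8

Check, running the answer program on each example:
  9 -> -9 -> -13 -> -16
  -36 -> 36 -> 32 -> 29
  -3 -> 3 -> -1 -> -4
  29 -> -29 -> -33 -> -36
  probe: -15 -> 15 -> 11 -> 8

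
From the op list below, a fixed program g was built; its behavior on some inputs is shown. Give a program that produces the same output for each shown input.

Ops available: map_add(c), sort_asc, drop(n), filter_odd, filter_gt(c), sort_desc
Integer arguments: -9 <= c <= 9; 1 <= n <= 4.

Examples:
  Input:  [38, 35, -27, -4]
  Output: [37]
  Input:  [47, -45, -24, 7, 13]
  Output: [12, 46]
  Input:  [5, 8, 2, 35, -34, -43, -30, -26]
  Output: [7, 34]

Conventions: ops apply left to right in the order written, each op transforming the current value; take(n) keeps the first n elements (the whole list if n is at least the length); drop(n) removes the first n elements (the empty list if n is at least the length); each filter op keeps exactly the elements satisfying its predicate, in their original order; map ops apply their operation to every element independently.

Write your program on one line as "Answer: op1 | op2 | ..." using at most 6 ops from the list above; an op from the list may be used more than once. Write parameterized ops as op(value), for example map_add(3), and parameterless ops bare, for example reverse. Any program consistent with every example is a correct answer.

sort_desc | sort_asc | drop(3) | map_add(-1) | filter_gt(6)

Check, running the answer program on each example:
  [38, 35, -27, -4] -> [38, 35, -4, -27] -> [-27, -4, 35, 38] -> [38] -> [37] -> [37]
  [47, -45, -24, 7, 13] -> [47, 13, 7, -24, -45] -> [-45, -24, 7, 13, 47] -> [13, 47] -> [12, 46] -> [12, 46]
  [5, 8, 2, 35, -34, -43, -30, -26] -> [35, 8, 5, 2, -26, -30, -34, -43] -> [-43, -34, -30, -26, 2, 5, 8, 35] -> [-26, 2, 5, 8, 35] -> [-27, 1, 4, 7, 34] -> [7, 34]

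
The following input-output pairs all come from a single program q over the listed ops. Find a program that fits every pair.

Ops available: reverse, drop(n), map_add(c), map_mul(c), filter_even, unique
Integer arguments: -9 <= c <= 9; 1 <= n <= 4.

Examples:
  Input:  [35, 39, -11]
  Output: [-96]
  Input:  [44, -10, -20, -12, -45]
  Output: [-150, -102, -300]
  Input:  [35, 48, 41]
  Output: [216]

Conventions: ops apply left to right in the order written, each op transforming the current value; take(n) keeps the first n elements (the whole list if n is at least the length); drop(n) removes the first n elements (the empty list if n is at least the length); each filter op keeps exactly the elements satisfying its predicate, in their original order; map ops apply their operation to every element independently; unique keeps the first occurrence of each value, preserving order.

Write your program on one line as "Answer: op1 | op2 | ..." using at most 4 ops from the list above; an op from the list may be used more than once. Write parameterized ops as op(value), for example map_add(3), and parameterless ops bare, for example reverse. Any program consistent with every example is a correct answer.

map_add(-5) | drop(2) | map_mul(6)

Check, running the answer program on each example:
  [35, 39, -11] -> [30, 34, -16] -> [-16] -> [-96]
  [44, -10, -20, -12, -45] -> [39, -15, -25, -17, -50] -> [-25, -17, -50] -> [-150, -102, -300]
  [35, 48, 41] -> [30, 43, 36] -> [36] -> [216]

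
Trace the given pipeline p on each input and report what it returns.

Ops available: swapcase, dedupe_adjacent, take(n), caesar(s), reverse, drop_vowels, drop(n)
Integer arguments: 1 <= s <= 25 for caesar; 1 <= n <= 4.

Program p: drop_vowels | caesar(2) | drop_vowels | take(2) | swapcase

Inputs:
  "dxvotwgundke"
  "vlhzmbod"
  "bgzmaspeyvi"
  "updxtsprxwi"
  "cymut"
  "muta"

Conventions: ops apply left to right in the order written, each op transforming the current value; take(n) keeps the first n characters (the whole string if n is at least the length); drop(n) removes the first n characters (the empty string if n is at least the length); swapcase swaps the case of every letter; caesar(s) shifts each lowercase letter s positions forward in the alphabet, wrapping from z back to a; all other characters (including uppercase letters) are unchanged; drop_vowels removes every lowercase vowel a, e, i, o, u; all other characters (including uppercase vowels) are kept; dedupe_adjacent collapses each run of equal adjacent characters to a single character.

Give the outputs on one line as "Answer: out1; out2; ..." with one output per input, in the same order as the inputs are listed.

"FZ"; "XN"; "DB"; "RF"; "V"; "V"

Execution, op by op:
  "dxvotwgundke" -> "dxvtwgndk" -> "fzxvyipfm" -> "fzxvypfm" -> "fz" -> "FZ"
  "vlhzmbod" -> "vlhzmbd" -> "xnjbodf" -> "xnjbdf" -> "xn" -> "XN"
  "bgzmaspeyvi" -> "bgzmspyv" -> "dibourax" -> "dbrx" -> "db" -> "DB"
  "updxtsprxwi" -> "pdxtsprxw" -> "rfzvurtzy" -> "rfzvrtzy" -> "rf" -> "RF"
  "cymut" -> "cymt" -> "eaov" -> "v" -> "v" -> "V"
  "muta" -> "mt" -> "ov" -> "v" -> "v" -> "V"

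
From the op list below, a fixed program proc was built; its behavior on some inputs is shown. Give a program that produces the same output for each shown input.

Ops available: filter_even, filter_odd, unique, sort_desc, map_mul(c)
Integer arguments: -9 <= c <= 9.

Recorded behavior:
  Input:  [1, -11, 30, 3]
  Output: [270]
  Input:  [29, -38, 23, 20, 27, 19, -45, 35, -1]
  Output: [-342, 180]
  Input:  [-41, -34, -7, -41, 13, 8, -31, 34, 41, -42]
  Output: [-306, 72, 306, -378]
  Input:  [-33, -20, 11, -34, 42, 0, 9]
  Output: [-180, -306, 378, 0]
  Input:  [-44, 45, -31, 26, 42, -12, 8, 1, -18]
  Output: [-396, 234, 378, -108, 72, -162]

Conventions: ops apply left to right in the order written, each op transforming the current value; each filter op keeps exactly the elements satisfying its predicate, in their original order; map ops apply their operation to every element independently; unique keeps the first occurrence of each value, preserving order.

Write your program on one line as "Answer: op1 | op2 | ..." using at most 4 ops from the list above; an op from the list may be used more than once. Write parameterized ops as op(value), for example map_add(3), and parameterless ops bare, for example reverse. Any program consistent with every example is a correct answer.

map_mul(-3) | map_mul(-1) | map_mul(3) | filter_even

Check, running the answer program on each example:
  [1, -11, 30, 3] -> [-3, 33, -90, -9] -> [3, -33, 90, 9] -> [9, -99, 270, 27] -> [270]
  [29, -38, 23, 20, 27, 19, -45, 35, -1] -> [-87, 114, -69, -60, -81, -57, 135, -105, 3] -> [87, -114, 69, 60, 81, 57, -135, 105, -3] -> [261, -342, 207, 180, 243, 171, -405, 315, -9] -> [-342, 180]
  [-41, -34, -7, -41, 13, 8, -31, 34, 41, -42] -> [123, 102, 21, 123, -39, -24, 93, -102, -123, 126] -> [-123, -102, -21, -123, 39, 24, -93, 102, 123, -126] -> [-369, -306, -63, -369, 117, 72, -279, 306, 369, -378] -> [-306, 72, 306, -378]
  [-33, -20, 11, -34, 42, 0, 9] -> [99, 60, -33, 102, -126, 0, -27] -> [-99, -60, 33, -102, 126, 0, 27] -> [-297, -180, 99, -306, 378, 0, 81] -> [-180, -306, 378, 0]
  [-44, 45, -31, 26, 42, -12, 8, 1, -18] -> [132, -135, 93, -78, -126, 36, -24, -3, 54] -> [-132, 135, -93, 78, 126, -36, 24, 3, -54] -> [-396, 405, -279, 234, 378, -108, 72, 9, -162] -> [-396, 234, 378, -108, 72, -162]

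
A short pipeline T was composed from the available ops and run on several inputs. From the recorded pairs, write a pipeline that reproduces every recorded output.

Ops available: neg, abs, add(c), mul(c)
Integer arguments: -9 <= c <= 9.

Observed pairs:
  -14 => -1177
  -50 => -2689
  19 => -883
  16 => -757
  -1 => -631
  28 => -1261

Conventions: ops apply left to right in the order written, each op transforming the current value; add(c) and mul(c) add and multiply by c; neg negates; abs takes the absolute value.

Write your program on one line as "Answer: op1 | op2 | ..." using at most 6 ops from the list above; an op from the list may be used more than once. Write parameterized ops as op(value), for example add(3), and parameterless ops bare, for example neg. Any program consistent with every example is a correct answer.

add(-6) | abs | add(8) | mul(-6) | mul(7) | add(-1)

Check, running the answer program on each example:
  -14 -> -20 -> 20 -> 28 -> -168 -> -1176 -> -1177
  -50 -> -56 -> 56 -> 64 -> -384 -> -2688 -> -2689
  19 -> 13 -> 13 -> 21 -> -126 -> -882 -> -883
  16 -> 10 -> 10 -> 18 -> -108 -> -756 -> -757
  -1 -> -7 -> 7 -> 15 -> -90 -> -630 -> -631
  28 -> 22 -> 22 -> 30 -> -180 -> -1260 -> -1261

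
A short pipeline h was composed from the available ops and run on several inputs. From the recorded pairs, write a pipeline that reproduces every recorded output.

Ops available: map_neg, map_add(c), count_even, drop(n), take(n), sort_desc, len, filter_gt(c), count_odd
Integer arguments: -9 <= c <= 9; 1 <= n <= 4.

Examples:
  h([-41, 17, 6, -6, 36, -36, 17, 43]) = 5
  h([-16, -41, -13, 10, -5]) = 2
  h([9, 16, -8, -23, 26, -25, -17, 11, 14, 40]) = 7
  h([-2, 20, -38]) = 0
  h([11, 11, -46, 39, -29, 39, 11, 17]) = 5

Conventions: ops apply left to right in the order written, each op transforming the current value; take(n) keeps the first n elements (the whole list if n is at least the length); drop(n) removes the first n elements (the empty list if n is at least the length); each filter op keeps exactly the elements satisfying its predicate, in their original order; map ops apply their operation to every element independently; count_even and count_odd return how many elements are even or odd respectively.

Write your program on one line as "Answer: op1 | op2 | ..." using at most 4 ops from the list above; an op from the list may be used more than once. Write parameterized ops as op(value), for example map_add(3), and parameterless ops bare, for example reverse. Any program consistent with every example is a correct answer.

map_add(2) | sort_desc | drop(3) | len

Check, running the answer program on each example:
  [-41, 17, 6, -6, 36, -36, 17, 43] -> [-39, 19, 8, -4, 38, -34, 19, 45] -> [45, 38, 19, 19, 8, -4, -34, -39] -> [19, 8, -4, -34, -39] -> 5
  [-16, -41, -13, 10, -5] -> [-14, -39, -11, 12, -3] -> [12, -3, -11, -14, -39] -> [-14, -39] -> 2
  [9, 16, -8, -23, 26, -25, -17, 11, 14, 40] -> [11, 18, -6, -21, 28, -23, -15, 13, 16, 42] -> [42, 28, 18, 16, 13, 11, -6, -15, -21, -23] -> [16, 13, 11, -6, -15, -21, -23] -> 7
  [-2, 20, -38] -> [0, 22, -36] -> [22, 0, -36] -> [] -> 0
  [11, 11, -46, 39, -29, 39, 11, 17] -> [13, 13, -44, 41, -27, 41, 13, 19] -> [41, 41, 19, 13, 13, 13, -27, -44] -> [13, 13, 13, -27, -44] -> 5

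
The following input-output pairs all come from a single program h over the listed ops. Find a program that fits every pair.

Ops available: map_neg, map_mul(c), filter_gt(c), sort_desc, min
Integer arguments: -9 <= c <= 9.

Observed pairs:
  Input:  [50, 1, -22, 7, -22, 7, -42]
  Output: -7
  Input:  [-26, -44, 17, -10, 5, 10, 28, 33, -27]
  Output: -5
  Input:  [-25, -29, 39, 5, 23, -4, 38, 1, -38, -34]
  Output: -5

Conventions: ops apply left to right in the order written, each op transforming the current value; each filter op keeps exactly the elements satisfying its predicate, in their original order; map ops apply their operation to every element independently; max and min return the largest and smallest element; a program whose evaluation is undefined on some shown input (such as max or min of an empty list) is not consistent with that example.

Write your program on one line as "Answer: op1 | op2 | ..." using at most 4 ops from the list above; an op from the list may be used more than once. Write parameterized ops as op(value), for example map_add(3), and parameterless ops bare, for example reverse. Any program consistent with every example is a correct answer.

map_neg | sort_desc | filter_gt(-9) | min

Check, running the answer program on each example:
  [50, 1, -22, 7, -22, 7, -42] -> [-50, -1, 22, -7, 22, -7, 42] -> [42, 22, 22, -1, -7, -7, -50] -> [42, 22, 22, -1, -7, -7] -> -7
  [-26, -44, 17, -10, 5, 10, 28, 33, -27] -> [26, 44, -17, 10, -5, -10, -28, -33, 27] -> [44, 27, 26, 10, -5, -10, -17, -28, -33] -> [44, 27, 26, 10, -5] -> -5
  [-25, -29, 39, 5, 23, -4, 38, 1, -38, -34] -> [25, 29, -39, -5, -23, 4, -38, -1, 38, 34] -> [38, 34, 29, 25, 4, -1, -5, -23, -38, -39] -> [38, 34, 29, 25, 4, -1, -5] -> -5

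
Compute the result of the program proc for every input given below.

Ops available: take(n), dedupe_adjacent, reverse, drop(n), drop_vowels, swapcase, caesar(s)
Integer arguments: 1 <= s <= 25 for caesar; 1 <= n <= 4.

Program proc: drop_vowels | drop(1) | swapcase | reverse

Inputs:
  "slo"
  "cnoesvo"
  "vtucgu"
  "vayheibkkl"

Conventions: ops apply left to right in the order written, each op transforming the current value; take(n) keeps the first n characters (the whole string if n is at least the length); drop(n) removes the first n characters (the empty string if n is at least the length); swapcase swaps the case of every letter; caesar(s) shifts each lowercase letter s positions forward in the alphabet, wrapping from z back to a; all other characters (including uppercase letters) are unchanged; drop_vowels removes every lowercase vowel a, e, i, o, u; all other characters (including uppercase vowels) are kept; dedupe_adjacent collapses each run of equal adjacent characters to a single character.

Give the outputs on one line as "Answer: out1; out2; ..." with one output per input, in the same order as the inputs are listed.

"L"; "VSN"; "GCT"; "LKKBHY"

Execution, op by op:
  "slo" -> "sl" -> "l" -> "L" -> "L"
  "cnoesvo" -> "cnsv" -> "nsv" -> "NSV" -> "VSN"
  "vtucgu" -> "vtcg" -> "tcg" -> "TCG" -> "GCT"
  "vayheibkkl" -> "vyhbkkl" -> "yhbkkl" -> "YHBKKL" -> "LKKBHY"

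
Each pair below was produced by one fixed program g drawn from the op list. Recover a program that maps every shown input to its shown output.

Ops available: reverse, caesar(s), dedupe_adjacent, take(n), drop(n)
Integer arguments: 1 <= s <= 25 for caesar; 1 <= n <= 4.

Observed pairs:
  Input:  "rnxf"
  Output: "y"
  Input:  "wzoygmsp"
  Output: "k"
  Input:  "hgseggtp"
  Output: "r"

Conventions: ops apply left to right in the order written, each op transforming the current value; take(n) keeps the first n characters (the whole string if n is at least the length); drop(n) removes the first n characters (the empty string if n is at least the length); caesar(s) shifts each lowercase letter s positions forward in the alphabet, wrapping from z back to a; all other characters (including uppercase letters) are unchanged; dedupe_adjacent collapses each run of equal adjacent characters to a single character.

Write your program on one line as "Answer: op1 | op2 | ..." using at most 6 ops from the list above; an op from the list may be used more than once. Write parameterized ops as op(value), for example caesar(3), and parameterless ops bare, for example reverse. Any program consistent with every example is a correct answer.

take(2) | caesar(20) | reverse | take(1) | caesar(17)

Check, running the answer program on each example:
  "rnxf" -> "rn" -> "lh" -> "hl" -> "h" -> "y"
  "wzoygmsp" -> "wz" -> "qt" -> "tq" -> "t" -> "k"
  "hgseggtp" -> "hg" -> "ba" -> "ab" -> "a" -> "r"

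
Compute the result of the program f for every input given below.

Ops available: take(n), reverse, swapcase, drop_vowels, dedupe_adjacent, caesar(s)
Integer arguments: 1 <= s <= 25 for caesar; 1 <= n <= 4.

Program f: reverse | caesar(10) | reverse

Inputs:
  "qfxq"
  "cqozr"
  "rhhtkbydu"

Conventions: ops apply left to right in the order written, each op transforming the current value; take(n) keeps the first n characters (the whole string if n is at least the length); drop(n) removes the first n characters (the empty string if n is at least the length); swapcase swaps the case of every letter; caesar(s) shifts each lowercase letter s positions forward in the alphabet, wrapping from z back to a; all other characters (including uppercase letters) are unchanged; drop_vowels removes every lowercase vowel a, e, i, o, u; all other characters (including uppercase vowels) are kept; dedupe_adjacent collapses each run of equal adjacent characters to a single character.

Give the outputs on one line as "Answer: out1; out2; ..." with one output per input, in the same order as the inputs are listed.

Execution, op by op:
  "qfxq" -> "qxfq" -> "ahpa" -> "apha"
  "cqozr" -> "rzoqc" -> "bjyam" -> "mayjb"
  "rhhtkbydu" -> "udybkthhr" -> "eniludrrb" -> "brrduline"

"apha"; "mayjb"; "brrduline"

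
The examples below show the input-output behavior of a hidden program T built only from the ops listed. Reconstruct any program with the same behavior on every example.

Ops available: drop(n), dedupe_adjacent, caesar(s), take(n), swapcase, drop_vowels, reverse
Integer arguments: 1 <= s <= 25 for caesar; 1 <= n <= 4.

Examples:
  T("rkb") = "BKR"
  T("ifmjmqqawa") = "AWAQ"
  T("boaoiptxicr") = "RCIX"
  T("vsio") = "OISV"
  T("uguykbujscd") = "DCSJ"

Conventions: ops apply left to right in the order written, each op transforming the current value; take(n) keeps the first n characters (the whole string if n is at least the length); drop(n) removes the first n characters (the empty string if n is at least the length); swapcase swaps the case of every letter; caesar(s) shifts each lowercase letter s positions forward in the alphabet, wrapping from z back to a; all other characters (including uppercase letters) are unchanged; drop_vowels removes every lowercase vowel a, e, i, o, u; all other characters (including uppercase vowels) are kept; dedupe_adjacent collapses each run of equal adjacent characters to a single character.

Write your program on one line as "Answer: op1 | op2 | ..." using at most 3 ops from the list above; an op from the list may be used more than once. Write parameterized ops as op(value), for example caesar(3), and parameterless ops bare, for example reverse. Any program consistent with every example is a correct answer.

reverse | take(4) | swapcase

Check, running the answer program on each example:
  "rkb" -> "bkr" -> "bkr" -> "BKR"
  "ifmjmqqawa" -> "awaqqmjmfi" -> "awaq" -> "AWAQ"
  "boaoiptxicr" -> "rcixtpioaob" -> "rcix" -> "RCIX"
  "vsio" -> "oisv" -> "oisv" -> "OISV"
  "uguykbujscd" -> "dcsjubkyugu" -> "dcsj" -> "DCSJ"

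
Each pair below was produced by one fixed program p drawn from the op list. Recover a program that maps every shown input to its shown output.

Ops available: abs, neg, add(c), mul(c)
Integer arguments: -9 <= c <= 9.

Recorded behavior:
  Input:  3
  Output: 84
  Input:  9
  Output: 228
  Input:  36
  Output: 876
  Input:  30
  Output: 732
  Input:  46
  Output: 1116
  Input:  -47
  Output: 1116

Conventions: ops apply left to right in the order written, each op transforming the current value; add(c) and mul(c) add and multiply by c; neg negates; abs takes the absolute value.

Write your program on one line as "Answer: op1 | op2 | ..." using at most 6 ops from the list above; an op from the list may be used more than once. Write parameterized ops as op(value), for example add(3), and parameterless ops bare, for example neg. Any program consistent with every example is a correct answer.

mul(-4) | add(-2) | neg | mul(6) | abs

Check, running the answer program on each example:
  3 -> -12 -> -14 -> 14 -> 84 -> 84
  9 -> -36 -> -38 -> 38 -> 228 -> 228
  36 -> -144 -> -146 -> 146 -> 876 -> 876
  30 -> -120 -> -122 -> 122 -> 732 -> 732
  46 -> -184 -> -186 -> 186 -> 1116 -> 1116
  -47 -> 188 -> 186 -> -186 -> -1116 -> 1116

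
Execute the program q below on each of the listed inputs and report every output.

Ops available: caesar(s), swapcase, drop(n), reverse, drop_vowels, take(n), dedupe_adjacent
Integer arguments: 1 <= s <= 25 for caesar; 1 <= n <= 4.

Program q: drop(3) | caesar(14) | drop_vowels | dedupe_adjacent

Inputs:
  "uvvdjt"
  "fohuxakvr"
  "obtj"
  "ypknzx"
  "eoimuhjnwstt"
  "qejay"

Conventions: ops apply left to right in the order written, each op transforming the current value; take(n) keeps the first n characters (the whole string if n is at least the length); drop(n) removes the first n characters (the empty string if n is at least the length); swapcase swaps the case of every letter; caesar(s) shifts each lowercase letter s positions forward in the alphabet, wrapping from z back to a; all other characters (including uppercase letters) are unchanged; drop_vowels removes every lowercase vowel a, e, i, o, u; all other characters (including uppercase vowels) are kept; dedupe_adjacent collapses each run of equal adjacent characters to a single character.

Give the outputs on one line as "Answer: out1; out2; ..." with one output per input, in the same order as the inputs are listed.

Execution, op by op:
  "uvvdjt" -> "djt" -> "rxh" -> "rxh" -> "rxh"
  "fohuxakvr" -> "uxakvr" -> "iloyjf" -> "lyjf" -> "lyjf"
  "obtj" -> "j" -> "x" -> "x" -> "x"
  "ypknzx" -> "nzx" -> "bnl" -> "bnl" -> "bnl"
  "eoimuhjnwstt" -> "muhjnwstt" -> "aivxbkghh" -> "vxbkghh" -> "vxbkgh"
  "qejay" -> "ay" -> "om" -> "m" -> "m"

"rxh"; "lyjf"; "x"; "bnl"; "vxbkgh"; "m"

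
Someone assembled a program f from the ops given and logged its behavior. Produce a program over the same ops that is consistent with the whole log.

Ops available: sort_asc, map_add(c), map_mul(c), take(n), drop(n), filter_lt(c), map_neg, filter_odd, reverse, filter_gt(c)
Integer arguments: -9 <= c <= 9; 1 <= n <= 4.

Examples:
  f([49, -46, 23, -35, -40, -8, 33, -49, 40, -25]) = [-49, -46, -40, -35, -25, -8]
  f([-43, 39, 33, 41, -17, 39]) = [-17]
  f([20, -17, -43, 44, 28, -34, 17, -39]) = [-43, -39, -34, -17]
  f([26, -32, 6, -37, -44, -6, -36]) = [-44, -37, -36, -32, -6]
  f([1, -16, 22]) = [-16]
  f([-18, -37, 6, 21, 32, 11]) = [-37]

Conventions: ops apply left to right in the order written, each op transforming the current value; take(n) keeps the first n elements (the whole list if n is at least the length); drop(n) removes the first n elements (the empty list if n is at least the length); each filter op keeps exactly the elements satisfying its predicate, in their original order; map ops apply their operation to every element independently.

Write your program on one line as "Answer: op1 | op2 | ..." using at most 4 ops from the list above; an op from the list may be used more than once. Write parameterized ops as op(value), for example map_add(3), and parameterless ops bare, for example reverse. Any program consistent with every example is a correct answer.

drop(1) | sort_asc | filter_lt(3)

Check, running the answer program on each example:
  [49, -46, 23, -35, -40, -8, 33, -49, 40, -25] -> [-46, 23, -35, -40, -8, 33, -49, 40, -25] -> [-49, -46, -40, -35, -25, -8, 23, 33, 40] -> [-49, -46, -40, -35, -25, -8]
  [-43, 39, 33, 41, -17, 39] -> [39, 33, 41, -17, 39] -> [-17, 33, 39, 39, 41] -> [-17]
  [20, -17, -43, 44, 28, -34, 17, -39] -> [-17, -43, 44, 28, -34, 17, -39] -> [-43, -39, -34, -17, 17, 28, 44] -> [-43, -39, -34, -17]
  [26, -32, 6, -37, -44, -6, -36] -> [-32, 6, -37, -44, -6, -36] -> [-44, -37, -36, -32, -6, 6] -> [-44, -37, -36, -32, -6]
  [1, -16, 22] -> [-16, 22] -> [-16, 22] -> [-16]
  [-18, -37, 6, 21, 32, 11] -> [-37, 6, 21, 32, 11] -> [-37, 6, 11, 21, 32] -> [-37]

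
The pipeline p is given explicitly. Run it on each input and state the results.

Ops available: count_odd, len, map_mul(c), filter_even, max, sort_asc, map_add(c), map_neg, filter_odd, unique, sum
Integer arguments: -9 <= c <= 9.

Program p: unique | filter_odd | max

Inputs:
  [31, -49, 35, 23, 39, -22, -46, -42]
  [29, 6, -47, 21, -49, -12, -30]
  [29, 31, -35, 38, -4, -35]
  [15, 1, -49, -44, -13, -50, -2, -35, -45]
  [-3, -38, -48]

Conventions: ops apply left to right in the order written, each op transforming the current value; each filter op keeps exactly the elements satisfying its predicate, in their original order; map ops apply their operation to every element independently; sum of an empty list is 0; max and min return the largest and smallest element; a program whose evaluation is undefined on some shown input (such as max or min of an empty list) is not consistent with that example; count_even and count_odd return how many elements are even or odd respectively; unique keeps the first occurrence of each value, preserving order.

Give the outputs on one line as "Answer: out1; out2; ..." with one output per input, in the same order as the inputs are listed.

39; 29; 31; 15; -3

Execution, op by op:
  [31, -49, 35, 23, 39, -22, -46, -42] -> [31, -49, 35, 23, 39, -22, -46, -42] -> [31, -49, 35, 23, 39] -> 39
  [29, 6, -47, 21, -49, -12, -30] -> [29, 6, -47, 21, -49, -12, -30] -> [29, -47, 21, -49] -> 29
  [29, 31, -35, 38, -4, -35] -> [29, 31, -35, 38, -4] -> [29, 31, -35] -> 31
  [15, 1, -49, -44, -13, -50, -2, -35, -45] -> [15, 1, -49, -44, -13, -50, -2, -35, -45] -> [15, 1, -49, -13, -35, -45] -> 15
  [-3, -38, -48] -> [-3, -38, -48] -> [-3] -> -3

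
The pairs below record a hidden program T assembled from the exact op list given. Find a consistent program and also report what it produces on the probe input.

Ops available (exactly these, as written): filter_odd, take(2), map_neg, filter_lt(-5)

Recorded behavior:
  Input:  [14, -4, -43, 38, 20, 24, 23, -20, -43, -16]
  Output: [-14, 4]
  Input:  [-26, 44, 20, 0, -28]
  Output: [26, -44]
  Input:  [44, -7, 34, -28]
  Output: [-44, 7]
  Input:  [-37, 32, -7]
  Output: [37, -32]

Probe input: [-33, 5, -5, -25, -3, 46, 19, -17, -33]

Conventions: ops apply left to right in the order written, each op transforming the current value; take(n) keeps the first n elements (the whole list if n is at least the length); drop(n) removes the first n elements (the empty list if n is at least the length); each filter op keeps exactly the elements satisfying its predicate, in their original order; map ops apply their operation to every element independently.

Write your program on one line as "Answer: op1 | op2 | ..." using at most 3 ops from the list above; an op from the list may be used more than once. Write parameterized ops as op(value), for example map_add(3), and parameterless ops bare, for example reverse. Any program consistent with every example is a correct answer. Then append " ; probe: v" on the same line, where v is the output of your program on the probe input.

take(2) | map_neg ; probe: [33, -5]

Check, running the answer program on each example:
  [14, -4, -43, 38, 20, 24, 23, -20, -43, -16] -> [14, -4] -> [-14, 4]
  [-26, 44, 20, 0, -28] -> [-26, 44] -> [26, -44]
  [44, -7, 34, -28] -> [44, -7] -> [-44, 7]
  [-37, 32, -7] -> [-37, 32] -> [37, -32]
  probe: [-33, 5, -5, -25, -3, 46, 19, -17, -33] -> [-33, 5] -> [33, -5]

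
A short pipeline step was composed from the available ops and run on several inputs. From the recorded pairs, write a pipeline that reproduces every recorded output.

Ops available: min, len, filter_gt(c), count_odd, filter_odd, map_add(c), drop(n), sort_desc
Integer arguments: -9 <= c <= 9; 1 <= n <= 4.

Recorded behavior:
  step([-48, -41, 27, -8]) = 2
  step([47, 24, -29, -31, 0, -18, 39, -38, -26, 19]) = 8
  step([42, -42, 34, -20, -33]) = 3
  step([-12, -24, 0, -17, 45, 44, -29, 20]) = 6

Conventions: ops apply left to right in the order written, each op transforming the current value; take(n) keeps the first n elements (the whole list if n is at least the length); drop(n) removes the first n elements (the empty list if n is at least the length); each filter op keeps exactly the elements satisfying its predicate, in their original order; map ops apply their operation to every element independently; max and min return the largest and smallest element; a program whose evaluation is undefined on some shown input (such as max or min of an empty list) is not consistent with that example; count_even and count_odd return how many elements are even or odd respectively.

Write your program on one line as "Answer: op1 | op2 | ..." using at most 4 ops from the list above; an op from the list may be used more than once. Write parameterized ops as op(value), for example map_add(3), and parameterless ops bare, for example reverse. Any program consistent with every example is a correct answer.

map_add(2) | map_add(1) | drop(2) | len

Check, running the answer program on each example:
  [-48, -41, 27, -8] -> [-46, -39, 29, -6] -> [-45, -38, 30, -5] -> [30, -5] -> 2
  [47, 24, -29, -31, 0, -18, 39, -38, -26, 19] -> [49, 26, -27, -29, 2, -16, 41, -36, -24, 21] -> [50, 27, -26, -28, 3, -15, 42, -35, -23, 22] -> [-26, -28, 3, -15, 42, -35, -23, 22] -> 8
  [42, -42, 34, -20, -33] -> [44, -40, 36, -18, -31] -> [45, -39, 37, -17, -30] -> [37, -17, -30] -> 3
  [-12, -24, 0, -17, 45, 44, -29, 20] -> [-10, -22, 2, -15, 47, 46, -27, 22] -> [-9, -21, 3, -14, 48, 47, -26, 23] -> [3, -14, 48, 47, -26, 23] -> 6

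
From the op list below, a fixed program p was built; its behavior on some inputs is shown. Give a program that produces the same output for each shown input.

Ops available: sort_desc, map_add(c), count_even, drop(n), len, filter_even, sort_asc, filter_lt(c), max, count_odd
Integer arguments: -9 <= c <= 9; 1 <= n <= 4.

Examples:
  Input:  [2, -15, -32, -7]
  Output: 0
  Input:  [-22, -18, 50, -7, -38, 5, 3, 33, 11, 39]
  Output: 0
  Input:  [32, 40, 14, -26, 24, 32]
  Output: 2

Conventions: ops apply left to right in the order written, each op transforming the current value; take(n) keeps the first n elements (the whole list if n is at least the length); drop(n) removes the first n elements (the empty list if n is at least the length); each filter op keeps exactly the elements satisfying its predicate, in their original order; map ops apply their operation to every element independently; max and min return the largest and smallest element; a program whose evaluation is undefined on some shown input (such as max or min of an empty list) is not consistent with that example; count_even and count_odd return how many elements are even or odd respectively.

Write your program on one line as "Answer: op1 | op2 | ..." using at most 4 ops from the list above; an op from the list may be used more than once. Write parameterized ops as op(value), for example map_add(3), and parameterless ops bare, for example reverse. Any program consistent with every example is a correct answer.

map_add(-6) | filter_even | drop(4) | len

Check, running the answer program on each example:
  [2, -15, -32, -7] -> [-4, -21, -38, -13] -> [-4, -38] -> [] -> 0
  [-22, -18, 50, -7, -38, 5, 3, 33, 11, 39] -> [-28, -24, 44, -13, -44, -1, -3, 27, 5, 33] -> [-28, -24, 44, -44] -> [] -> 0
  [32, 40, 14, -26, 24, 32] -> [26, 34, 8, -32, 18, 26] -> [26, 34, 8, -32, 18, 26] -> [18, 26] -> 2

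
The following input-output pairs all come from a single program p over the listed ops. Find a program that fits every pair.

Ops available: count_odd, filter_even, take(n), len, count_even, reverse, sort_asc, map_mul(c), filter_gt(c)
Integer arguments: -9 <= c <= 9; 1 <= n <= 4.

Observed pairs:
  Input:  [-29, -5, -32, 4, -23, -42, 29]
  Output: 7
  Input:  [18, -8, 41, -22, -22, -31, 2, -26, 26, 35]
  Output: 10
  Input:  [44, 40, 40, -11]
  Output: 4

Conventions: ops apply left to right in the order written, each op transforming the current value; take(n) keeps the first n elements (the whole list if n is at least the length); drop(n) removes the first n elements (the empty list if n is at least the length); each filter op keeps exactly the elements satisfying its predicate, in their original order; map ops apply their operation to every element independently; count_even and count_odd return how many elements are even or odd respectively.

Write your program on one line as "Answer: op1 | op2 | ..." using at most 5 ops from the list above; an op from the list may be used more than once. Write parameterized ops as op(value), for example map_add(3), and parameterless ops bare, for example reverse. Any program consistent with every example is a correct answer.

reverse | map_mul(6) | reverse | count_even

Check, running the answer program on each example:
  [-29, -5, -32, 4, -23, -42, 29] -> [29, -42, -23, 4, -32, -5, -29] -> [174, -252, -138, 24, -192, -30, -174] -> [-174, -30, -192, 24, -138, -252, 174] -> 7
  [18, -8, 41, -22, -22, -31, 2, -26, 26, 35] -> [35, 26, -26, 2, -31, -22, -22, 41, -8, 18] -> [210, 156, -156, 12, -186, -132, -132, 246, -48, 108] -> [108, -48, 246, -132, -132, -186, 12, -156, 156, 210] -> 10
  [44, 40, 40, -11] -> [-11, 40, 40, 44] -> [-66, 240, 240, 264] -> [264, 240, 240, -66] -> 4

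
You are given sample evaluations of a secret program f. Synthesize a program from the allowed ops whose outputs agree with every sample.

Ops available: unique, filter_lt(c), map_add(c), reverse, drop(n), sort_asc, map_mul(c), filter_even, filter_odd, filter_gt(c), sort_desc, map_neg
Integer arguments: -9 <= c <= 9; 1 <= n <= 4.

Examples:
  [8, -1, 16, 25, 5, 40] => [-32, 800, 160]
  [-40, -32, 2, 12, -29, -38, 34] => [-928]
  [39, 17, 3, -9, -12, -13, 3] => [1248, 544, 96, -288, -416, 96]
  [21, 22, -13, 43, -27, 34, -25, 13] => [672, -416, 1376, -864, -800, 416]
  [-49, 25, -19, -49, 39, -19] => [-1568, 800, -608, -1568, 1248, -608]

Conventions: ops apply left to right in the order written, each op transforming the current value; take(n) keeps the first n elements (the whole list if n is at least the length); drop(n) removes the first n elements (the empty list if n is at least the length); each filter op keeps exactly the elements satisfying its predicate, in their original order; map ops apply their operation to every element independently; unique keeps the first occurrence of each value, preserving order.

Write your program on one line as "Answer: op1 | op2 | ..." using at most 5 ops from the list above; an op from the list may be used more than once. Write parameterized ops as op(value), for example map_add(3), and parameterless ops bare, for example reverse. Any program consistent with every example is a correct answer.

map_neg | filter_odd | map_mul(8) | map_mul(-4)

Check, running the answer program on each example:
  [8, -1, 16, 25, 5, 40] -> [-8, 1, -16, -25, -5, -40] -> [1, -25, -5] -> [8, -200, -40] -> [-32, 800, 160]
  [-40, -32, 2, 12, -29, -38, 34] -> [40, 32, -2, -12, 29, 38, -34] -> [29] -> [232] -> [-928]
  [39, 17, 3, -9, -12, -13, 3] -> [-39, -17, -3, 9, 12, 13, -3] -> [-39, -17, -3, 9, 13, -3] -> [-312, -136, -24, 72, 104, -24] -> [1248, 544, 96, -288, -416, 96]
  [21, 22, -13, 43, -27, 34, -25, 13] -> [-21, -22, 13, -43, 27, -34, 25, -13] -> [-21, 13, -43, 27, 25, -13] -> [-168, 104, -344, 216, 200, -104] -> [672, -416, 1376, -864, -800, 416]
  [-49, 25, -19, -49, 39, -19] -> [49, -25, 19, 49, -39, 19] -> [49, -25, 19, 49, -39, 19] -> [392, -200, 152, 392, -312, 152] -> [-1568, 800, -608, -1568, 1248, -608]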